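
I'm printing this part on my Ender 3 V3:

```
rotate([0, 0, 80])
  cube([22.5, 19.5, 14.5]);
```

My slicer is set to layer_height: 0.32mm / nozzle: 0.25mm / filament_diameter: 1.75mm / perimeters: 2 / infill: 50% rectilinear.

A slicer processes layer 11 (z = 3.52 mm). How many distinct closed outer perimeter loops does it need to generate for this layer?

At z = 3.52 mm: the cube (footprint 22.5×19.5) is included at this height; (rotated 80° about Z; rotation is an isometry so areas/perimeters/island counts are preserved). The result has 1 disconnected region.

1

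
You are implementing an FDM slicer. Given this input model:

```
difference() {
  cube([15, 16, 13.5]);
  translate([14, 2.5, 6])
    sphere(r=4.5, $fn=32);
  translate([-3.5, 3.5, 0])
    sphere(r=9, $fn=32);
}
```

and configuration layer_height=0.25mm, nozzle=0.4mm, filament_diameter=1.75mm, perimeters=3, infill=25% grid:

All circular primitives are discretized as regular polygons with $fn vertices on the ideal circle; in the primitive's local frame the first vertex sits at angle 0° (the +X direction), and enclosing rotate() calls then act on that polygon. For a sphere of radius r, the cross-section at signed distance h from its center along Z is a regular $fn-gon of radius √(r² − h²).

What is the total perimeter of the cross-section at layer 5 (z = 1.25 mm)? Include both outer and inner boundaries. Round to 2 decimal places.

At z = 1.25 mm: the 15×16 cube contributes its full rectangle (perimeter 62.00 mm); the sphere at (14, 2.5) is not intersected at this z (|z−center|=4.750 > r=4.5); the r=9 sphere at (-3.5, 3.5) contributes a regular 32-gon of circumradius √(9²−1.25²) = 8.913 (perimeter = 2·32·8.913·sin(180°/32) = 55.91 mm); After the difference (first − rest): starting from the 15×16 cube, the r=9 sphere at (-3.5, 3.5) partially overlaps it — only the 49.74 mm² overlap (of its 247.96 mm²) is removed, clipping the outline — boundary = 59.60 mm. Overall, the cross-section is a single solid region. Total boundary length (outer) = 59.60 mm.

59.60 mm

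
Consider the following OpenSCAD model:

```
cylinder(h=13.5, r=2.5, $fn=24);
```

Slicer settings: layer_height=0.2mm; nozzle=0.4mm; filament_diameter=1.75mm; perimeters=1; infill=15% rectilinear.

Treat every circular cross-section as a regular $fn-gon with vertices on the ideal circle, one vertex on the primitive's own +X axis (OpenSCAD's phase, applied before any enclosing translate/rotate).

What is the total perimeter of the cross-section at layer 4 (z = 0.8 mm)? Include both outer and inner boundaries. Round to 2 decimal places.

At z = 0.8 mm: the cylinder: section is a regular 24-gon, circumradius r=2.5 (perimeter = 2·24·2.500·sin(180°/24) = 15.66 mm). Overall, the cross-section is a single solid region. Total boundary length (outer) = 15.66 mm.

15.66 mm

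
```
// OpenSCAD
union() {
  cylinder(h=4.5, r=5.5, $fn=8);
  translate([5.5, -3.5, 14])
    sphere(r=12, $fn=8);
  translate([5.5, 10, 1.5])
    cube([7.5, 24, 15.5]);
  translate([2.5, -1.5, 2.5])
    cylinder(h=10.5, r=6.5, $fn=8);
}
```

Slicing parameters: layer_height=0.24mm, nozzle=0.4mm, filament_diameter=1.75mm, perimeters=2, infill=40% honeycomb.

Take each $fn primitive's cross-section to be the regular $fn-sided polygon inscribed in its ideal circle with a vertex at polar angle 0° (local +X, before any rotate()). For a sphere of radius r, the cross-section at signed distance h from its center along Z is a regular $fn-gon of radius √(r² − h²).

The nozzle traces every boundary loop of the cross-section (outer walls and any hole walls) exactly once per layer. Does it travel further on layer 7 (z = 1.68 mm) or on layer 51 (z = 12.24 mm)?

Layer 7 (z = 1.68): the r=5.5 cylinder contributes a regular 8-gon of circumradius 5.5 (perimeter = 2·8·5.500·sin(180°/8) = 33.68 mm); the sphere at (5.5, -3.5) does not reach this height (|z−center|=12.320 > r=12); the 7.5×24 cube at (5.5, 10) contributes its full rectangle (perimeter 63.00 mm); the cylinder at (2.5, -1.5) is absent (z outside [2.5, 13]); Combining (union): the 2 present regions are separate (no shared area or edge), so areas and boundary lengths simply add and each stays a separate island — boundary = 96.68 mm. So its perimeter = 96.68 mm. Layer 51 (z = 12.24): the cylinder is absent (z outside [0, 4.5]); the sphere at (5.5, -3.5): section is a regular 8-gon, circumradius = √(r²−h²) = √(12²−1.76²) = 11.870 (perimeter = 2·8·11.870·sin(180°/8) = 72.68 mm); the cube at (5.5, 10) is present — its section is the full 7.5×24 rectangle (perimeter 63.00 mm); the r=6.5 cylinder at (2.5, -1.5) gives a regular 8-gon of circumradius 6.5 (constant along its height) (perimeter = 2·8·6.500·sin(180°/8) = 39.80 mm); Taking the union: the regions partially overlap (shared area 119.50 mm²), so the edge portions inside another operand are dropped and the merged outline is re-measured after clipping — boundary = 135.68 mm. So its perimeter = 135.68 mm. Layer 51 is larger (135.68 vs 96.68 mm).

layer 51 (z = 12.24 mm)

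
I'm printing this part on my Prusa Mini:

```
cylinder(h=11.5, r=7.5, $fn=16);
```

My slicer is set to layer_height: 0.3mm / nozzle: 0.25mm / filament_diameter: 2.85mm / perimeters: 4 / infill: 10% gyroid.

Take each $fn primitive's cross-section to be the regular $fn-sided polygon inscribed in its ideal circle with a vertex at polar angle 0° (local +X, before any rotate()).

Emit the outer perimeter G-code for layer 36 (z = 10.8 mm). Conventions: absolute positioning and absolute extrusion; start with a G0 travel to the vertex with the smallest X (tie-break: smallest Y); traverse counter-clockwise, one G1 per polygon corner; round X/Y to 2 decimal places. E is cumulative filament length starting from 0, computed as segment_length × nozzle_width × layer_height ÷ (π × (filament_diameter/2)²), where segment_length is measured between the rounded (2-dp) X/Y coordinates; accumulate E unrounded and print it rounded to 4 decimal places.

At z = 10.8 mm: the cylinder: section is a regular 16-gon, circumradius r=7.5. The outline is a single polygon with 16 vertices. Extrusion per mm of travel: 0.25 × 0.3 / (π × 1.425²) = 0.011757. Accumulating E over each segment gives final E = 0.5504.

G0 X-7.50 Y0.00 Z10.80
G1 X-6.93 Y-2.87 E0.0344
G1 X-5.30 Y-5.30 E0.0688
G1 X-2.87 Y-6.93 E0.1032
G1 X0.00 Y-7.50 E0.1376
G1 X2.87 Y-6.93 E0.1720
G1 X5.30 Y-5.30 E0.2064
G1 X6.93 Y-2.87 E0.2408
G1 X7.50 Y0.00 E0.2752
G1 X6.93 Y2.87 E0.3096
G1 X5.30 Y5.30 E0.3440
G1 X2.87 Y6.93 E0.3784
G1 X0.00 Y7.50 E0.4128
G1 X-2.87 Y6.93 E0.4472
G1 X-5.30 Y5.30 E0.4816
G1 X-6.93 Y2.87 E0.5160
G1 X-7.50 Y0.00 E0.5504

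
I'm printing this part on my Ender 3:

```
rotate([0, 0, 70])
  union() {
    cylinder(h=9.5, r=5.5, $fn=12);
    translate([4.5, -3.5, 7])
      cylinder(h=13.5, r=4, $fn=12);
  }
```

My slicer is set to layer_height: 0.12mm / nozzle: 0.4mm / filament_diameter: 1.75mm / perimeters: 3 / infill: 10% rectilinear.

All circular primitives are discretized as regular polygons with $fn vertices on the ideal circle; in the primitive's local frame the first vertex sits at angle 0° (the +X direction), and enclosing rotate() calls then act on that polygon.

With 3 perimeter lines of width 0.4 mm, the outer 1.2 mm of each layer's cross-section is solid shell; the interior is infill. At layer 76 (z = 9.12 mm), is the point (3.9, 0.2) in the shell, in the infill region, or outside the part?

infill

At z = 9.12 mm: the r=5.5 cylinder gives a regular 12-gon of circumradius 5.5 (constant along its height); the r=4 cylinder at (4.5, -3.5) gives a regular 12-gon of circumradius 4 (constant along its height); Taking the union: the regions partially overlap (shared area 17.89 mm²), so overlapping operands fuse into one piece — 1 connected region; (rotated 70° about Z; rotation is an isometry so areas/perimeters/island counts are preserved). Overall, the cross-section is a single solid region. Undo the 70° rotation: the query point maps to (1.522, -3.596) in the un-rotated model frame. The nearest boundary edge runs (1.04, -5.50)→(0.97, -5.24); distance from the point to it = 1.74 mm. The point is inside the cross-section and 1.74 mm from the nearest boundary — more than the 1.2 mm shell width (3 × 0.4), so it's in the infill interior.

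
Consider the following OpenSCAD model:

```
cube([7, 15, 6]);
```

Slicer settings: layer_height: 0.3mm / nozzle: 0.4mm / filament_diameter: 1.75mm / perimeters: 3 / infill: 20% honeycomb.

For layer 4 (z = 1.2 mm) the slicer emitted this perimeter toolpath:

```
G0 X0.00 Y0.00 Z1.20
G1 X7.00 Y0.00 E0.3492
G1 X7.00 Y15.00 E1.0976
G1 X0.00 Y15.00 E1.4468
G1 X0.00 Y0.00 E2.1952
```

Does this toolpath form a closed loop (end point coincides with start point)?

Start point (G0): (0.00, 0.00). End point (last G1): the path returns to the start — closed.

yes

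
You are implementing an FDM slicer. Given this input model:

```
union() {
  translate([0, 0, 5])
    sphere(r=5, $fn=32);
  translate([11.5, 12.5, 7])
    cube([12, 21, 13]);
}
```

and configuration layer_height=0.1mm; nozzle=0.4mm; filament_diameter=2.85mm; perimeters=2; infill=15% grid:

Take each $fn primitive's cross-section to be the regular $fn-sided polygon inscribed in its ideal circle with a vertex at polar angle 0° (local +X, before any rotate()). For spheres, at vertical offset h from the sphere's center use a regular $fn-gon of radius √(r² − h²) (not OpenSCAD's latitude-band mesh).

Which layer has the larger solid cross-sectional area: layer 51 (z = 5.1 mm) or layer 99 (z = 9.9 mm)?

Layer 51 (z = 5.1): the sphere: section is a regular 32-gon, circumradius = √(r²−h²) = √(5²−0.1²) = 4.999 (area = (32/2)·4.999²·sin(360°/32) = 78.00 mm²); the cube at (11.5, 12.5) does not reach this height (z outside [7, 20]); Taking the union: only the r=5 sphere is present, so the union is just that shape — area = 78.00 mm². So its area = 78.00 mm². Layer 99 (z = 9.9): the sphere: section is a regular 32-gon, circumradius = √(r²−h²) = √(5²−4.9²) = 0.995 (area = (32/2)·0.995²·sin(360°/32) = 3.09 mm²); the 12×21 cube at (11.5, 12.5) contributes its full rectangle (area 252.00 mm²); Combining (union): the 2 present regions are separate (no shared area or edge), so areas and boundary lengths simply add and each stays a separate island — area = 255.09 mm². So its area = 255.09 mm². Layer 99 is larger (255.09 vs 78.00 mm²).

layer 99 (z = 9.9 mm)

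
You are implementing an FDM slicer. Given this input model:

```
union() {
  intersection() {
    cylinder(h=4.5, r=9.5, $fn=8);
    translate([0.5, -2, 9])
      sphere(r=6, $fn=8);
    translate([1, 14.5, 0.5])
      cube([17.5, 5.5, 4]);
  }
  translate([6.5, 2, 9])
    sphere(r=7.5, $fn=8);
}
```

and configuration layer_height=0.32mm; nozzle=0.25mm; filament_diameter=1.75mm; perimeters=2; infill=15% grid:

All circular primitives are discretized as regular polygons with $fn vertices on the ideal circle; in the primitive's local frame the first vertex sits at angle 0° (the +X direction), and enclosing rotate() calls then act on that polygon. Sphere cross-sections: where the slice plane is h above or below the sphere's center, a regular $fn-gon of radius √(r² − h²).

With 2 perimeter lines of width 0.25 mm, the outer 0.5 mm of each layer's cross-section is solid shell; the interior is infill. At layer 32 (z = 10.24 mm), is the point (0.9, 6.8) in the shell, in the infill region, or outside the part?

At z = 10.24 mm: the cylinder is absent (z outside [0, 4.5]); the r=6 sphere at (0.5, -2) contributes a regular 8-gon of circumradius √(6²−1.24²) = 5.870; the cube at (1, 14.5) is absent (z outside [0.5, 4.5]); Taking the intersection: at least one operand is absent at this height, so nothing remains; the r=7.5 sphere at (6.5, 2) slices to a regular 8-gon of circumradius 7.397 (√(r²−h²) with h=1.24 from center); Combining (union): only the r=7.5 sphere at (6.5, 2) is present, so the union is just that shape — 1 connected region. Overall, the cross-section is a single solid region. The nearest boundary edge runs (1.27, 7.23)→(-0.90, 2.00); distance from the point to it = 0.18 mm. The point is not inside any of the regions above, so it lies outside the cross-section (0.18 mm from the nearest boundary).

outside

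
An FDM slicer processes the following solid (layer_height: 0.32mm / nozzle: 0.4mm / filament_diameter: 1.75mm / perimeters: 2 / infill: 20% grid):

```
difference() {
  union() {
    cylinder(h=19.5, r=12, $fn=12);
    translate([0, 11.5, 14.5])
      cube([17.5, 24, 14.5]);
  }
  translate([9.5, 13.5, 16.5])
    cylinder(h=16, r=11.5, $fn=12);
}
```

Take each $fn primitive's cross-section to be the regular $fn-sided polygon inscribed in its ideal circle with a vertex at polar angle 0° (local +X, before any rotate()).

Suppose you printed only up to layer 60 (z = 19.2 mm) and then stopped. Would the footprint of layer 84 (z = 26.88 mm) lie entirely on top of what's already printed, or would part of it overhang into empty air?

entirely on top

Compare the two slices. At z = 19.2: the r=12 cylinder contributes a regular 12-gon of circumradius 12 (area = (12/2)·12.000²·sin(360°/12) = 432.00 mm²); the cube at (0, 11.5) is present — its section is the full 17.5×24 rectangle (area 420.00 mm²); Merging all regions: the regions partially overlap — summed areas 852.00 mm² minus the doubly-counted overlap 0.47 mm² gives 851.53 mm² — area = 851.53 mm²; the r=11.5 cylinder at (9.5, 13.5) contributes a regular 12-gon of circumradius 11.5 (area = (12/2)·11.500²·sin(360°/12) = 396.75 mm²); Subtracting the remaining from the first: starting from that combined region (851.53 mm²), the r=11.5 cylinder at (9.5, 13.5) partially overlaps it — only the 279.09 mm² overlap (of its 396.75 mm²) is removed, clipping the outline — area = 572.44 mm². At z = 26.88: the cylinder does not reach this height (z outside [0, 19.5]); the cube at (0, 11.5) is present — its section is the full 17.5×24 rectangle (area 420.00 mm²); Taking the union: only the 17.5×24 cube at (0, 11.5) is present, so the union is just that shape — area = 420.00 mm²; the r=11.5 cylinder at (9.5, 13.5) contributes a regular 12-gon of circumradius 11.5 (area = (12/2)·11.500²·sin(360°/12) = 396.75 mm²); Subtracting the remaining from the first: starting from the result so far (420.00 mm²), the r=11.5 cylinder at (9.5, 13.5) partially overlaps it — only the 208.58 mm² overlap (of its 396.75 mm²) is removed, clipping the outline — area = 211.42 mm². Checking containment: the cross-section at z = 26.88 is a subset of the cross-section at z = 19.2.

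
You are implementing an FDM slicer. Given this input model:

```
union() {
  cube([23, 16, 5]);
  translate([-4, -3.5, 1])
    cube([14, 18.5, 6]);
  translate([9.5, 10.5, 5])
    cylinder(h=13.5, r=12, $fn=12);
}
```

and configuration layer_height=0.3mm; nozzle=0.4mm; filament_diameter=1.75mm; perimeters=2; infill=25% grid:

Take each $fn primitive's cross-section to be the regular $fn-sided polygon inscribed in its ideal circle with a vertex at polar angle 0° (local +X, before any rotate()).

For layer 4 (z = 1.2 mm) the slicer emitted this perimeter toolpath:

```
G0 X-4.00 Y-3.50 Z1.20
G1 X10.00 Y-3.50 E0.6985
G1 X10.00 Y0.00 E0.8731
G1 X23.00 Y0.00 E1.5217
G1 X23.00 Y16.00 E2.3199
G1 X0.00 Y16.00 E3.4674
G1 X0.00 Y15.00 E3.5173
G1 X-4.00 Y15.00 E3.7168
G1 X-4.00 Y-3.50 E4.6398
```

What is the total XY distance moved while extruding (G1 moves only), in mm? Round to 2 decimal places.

93.00 mm

Sum the Euclidean lengths of each G1 segment: total = 93.00 mm.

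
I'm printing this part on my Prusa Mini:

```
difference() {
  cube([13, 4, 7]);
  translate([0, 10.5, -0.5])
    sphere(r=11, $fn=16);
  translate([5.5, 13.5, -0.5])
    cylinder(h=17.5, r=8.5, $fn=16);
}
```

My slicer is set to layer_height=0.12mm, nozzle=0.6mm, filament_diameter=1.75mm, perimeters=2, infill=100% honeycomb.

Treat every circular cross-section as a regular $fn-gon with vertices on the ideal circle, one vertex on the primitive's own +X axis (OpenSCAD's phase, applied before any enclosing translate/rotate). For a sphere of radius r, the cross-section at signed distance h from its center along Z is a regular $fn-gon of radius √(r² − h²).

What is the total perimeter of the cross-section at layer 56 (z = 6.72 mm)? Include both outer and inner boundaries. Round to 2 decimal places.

At z = 6.72 mm: the cube is present — its section is the full 13×4 rectangle (perimeter 34.00 mm); the sphere at (0, 10.5): section is a regular 16-gon, circumradius = √(r²−h²) = √(11²−7.22²) = 8.299 (perimeter = 2·16·8.299·sin(180°/16) = 51.81 mm); the r=8.5 cylinder at (5.5, 13.5) gives a regular 16-gon of circumradius 8.5 (constant along its height) (perimeter = 2·16·8.500·sin(180°/16) = 53.06 mm); After the difference (first − rest): starting from the 13×4 cube, the r=11 sphere at (0, 10.5) partially overlaps it — only the 5.73 mm² overlap (of its 210.85 mm²) is removed, clipping the outline; the r=8.5 cylinder at (5.5, 13.5) misses the remaining region (no effect) — boundary = 32.62 mm. Overall, the cross-section is a single solid region. Total boundary length (outer) = 32.62 mm.

32.62 mm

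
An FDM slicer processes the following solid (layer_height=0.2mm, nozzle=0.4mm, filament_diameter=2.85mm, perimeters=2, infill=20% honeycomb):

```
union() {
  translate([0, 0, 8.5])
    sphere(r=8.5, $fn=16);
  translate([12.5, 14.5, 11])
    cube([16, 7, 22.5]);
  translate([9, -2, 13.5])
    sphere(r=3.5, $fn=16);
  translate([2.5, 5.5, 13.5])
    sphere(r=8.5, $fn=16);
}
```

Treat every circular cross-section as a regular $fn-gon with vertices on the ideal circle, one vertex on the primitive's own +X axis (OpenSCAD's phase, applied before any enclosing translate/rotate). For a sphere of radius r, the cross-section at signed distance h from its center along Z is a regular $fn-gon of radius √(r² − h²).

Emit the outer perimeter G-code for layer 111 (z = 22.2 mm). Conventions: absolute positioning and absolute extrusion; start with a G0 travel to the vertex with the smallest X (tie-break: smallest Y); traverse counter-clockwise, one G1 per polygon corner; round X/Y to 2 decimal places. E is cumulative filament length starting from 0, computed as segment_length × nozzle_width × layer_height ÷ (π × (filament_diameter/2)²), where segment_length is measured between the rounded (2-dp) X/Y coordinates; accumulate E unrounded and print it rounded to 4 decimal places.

At z = 22.2 mm: the sphere is not intersected at this z (|z−center|=13.700 > r=8.5); the cube at (12.5, 14.5) (footprint 16×7) is included at this height; the sphere at (9, -2) is absent (|z−center|=8.700 > r=3.5); the sphere at (2.5, 5.5) does not reach this height (|z−center|=8.700 > r=8.5); Merging all regions: only the 16×7 cube at (12.5, 14.5) is present, so the union is just that shape — 1 connected region. The outline is a single polygon with 4 vertices. Extrusion per mm of travel: 0.4 × 0.2 / (π × 1.425²) = 0.012540. Accumulating E over each segment gives final E = 0.5769.

G0 X12.50 Y14.50 Z22.20
G1 X28.50 Y14.50 E0.2006
G1 X28.50 Y21.50 E0.2884
G1 X12.50 Y21.50 E0.4891
G1 X12.50 Y14.50 E0.5769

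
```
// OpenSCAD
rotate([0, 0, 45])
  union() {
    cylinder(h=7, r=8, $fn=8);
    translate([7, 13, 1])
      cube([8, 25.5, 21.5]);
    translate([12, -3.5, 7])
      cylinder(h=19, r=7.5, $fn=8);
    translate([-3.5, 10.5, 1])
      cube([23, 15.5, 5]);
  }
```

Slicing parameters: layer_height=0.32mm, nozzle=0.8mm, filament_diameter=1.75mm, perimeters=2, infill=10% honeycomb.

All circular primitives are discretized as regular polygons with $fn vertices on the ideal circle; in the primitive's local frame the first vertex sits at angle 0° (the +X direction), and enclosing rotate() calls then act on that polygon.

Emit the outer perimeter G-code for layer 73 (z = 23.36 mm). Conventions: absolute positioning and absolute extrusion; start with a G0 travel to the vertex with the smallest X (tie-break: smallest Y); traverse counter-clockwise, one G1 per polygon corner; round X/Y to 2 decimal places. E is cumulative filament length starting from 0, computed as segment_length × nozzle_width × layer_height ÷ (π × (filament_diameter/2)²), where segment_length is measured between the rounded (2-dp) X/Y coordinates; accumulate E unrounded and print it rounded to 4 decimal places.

At z = 23.36 mm: the cylinder is not intersected at this z (z outside [0, 7]); the cube at (7, 13) does not reach this height (z outside [1, 22.5]); the r=7.5 cylinder at (12, -3.5) contributes a regular 8-gon of circumradius 7.5; the cube at (-3.5, 10.5) does not reach this height (z outside [1, 6]); Combining (union): only the r=7.5 cylinder at (12, -3.5) is present, so the union is just that shape — 1 connected region; (whole slice rotated 45° about Z — lengths, areas and connectivity unchanged). The outline is a single polygon with 8 vertices. Extrusion per mm of travel: 0.8 × 0.32 / (π × 0.875²) = 0.106432. Accumulating E over each segment gives final E = 4.8861.

G0 X3.46 Y6.01 Z23.36
G1 X5.66 Y0.71 E0.6108
G1 X10.96 Y-1.49 E1.2215
G1 X16.26 Y0.71 E1.8323
G1 X18.46 Y6.01 E2.4430
G1 X16.26 Y11.31 E3.0538
G1 X10.96 Y13.51 E3.6646
G1 X5.66 Y11.31 E4.2753
G1 X3.46 Y6.01 E4.8861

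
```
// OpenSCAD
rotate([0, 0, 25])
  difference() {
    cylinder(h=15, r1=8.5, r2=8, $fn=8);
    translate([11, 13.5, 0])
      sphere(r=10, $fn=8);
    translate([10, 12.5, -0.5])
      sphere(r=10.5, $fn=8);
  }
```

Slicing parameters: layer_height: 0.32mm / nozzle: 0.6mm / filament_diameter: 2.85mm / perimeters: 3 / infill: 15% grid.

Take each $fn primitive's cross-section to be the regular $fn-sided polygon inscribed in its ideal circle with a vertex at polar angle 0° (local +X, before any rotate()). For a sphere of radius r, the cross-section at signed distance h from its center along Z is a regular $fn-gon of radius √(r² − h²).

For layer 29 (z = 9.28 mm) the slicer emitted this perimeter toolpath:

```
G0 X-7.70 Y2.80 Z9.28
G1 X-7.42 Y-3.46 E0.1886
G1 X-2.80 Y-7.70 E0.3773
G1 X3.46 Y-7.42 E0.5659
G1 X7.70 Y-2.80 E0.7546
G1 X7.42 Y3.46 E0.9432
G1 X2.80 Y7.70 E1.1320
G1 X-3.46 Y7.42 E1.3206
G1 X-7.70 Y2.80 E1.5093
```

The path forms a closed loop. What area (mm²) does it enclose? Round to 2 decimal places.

189.73 mm²

Apply the shoelace formula to the sequence of (X, Y) vertices; enclosed area = 189.73 mm².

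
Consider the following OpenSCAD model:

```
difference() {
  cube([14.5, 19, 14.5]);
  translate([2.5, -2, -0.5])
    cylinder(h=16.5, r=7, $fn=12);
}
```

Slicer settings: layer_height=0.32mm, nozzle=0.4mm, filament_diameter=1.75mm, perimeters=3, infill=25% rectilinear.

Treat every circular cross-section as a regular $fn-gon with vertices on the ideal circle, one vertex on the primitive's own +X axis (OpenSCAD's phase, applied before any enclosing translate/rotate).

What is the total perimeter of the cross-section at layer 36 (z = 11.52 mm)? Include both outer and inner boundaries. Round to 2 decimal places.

65.09 mm

At z = 11.52 mm: the 14.5×19 cube contributes its full rectangle (perimeter 67.00 mm); the r=7 cylinder at (2.5, -2) gives a regular 12-gon of circumradius 7 (constant along its height) (perimeter = 2·12·7.000·sin(180°/12) = 43.48 mm); Subtracting the remaining from the first: starting from the 14.5×19 cube, the r=7 cylinder at (2.5, -2) partially overlaps it — only the 34.95 mm² overlap (of its 147.00 mm²) is removed, clipping the outline — boundary = 65.09 mm. Overall, the cross-section is a single solid region. Total boundary length (outer) = 65.09 mm.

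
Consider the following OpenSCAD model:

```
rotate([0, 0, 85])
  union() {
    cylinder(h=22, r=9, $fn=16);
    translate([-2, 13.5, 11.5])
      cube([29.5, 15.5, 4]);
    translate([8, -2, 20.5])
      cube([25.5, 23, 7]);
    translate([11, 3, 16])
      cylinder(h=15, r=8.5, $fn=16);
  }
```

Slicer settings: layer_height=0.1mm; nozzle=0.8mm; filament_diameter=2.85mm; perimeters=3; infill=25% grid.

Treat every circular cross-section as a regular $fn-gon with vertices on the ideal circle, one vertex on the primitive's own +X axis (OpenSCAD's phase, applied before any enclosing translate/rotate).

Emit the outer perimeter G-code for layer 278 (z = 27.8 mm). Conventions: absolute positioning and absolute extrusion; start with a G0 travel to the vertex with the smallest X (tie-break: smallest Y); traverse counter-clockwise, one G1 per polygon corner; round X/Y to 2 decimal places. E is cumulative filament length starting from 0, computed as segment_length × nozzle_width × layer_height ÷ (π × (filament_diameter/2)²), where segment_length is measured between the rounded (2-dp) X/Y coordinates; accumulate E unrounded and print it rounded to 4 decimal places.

At z = 27.8 mm: the cylinder is not intersected at this z (z outside [0, 22]); the cube at (-2, 13.5) is absent (z outside [11.5, 15.5]); the cube at (8, -2) is not intersected at this z (z outside [20.5, 27.5]); the r=8.5 cylinder at (11, 3) contributes a regular 16-gon of circumradius 8.5; Merging all regions: only the r=8.5 cylinder at (11, 3) is present, so the union is just that shape — 1 connected region; (rotated 85° about Z; rotation is an isometry so areas/perimeters/island counts are preserved). The outline is a single polygon with 16 vertices. Extrusion per mm of travel: 0.8 × 0.1 / (π × 1.425²) = 0.012540. Accumulating E over each segment gives final E = 0.6655.

G0 X-10.50 Y11.96 Z27.80
G1 X-10.14 Y8.66 E0.0416
G1 X-8.54 Y5.76 E0.0832
G1 X-5.95 Y3.68 E0.1248
G1 X-2.77 Y2.75 E0.1664
G1 X0.53 Y3.11 E0.2080
G1 X3.43 Y4.71 E0.2495
G1 X5.51 Y7.29 E0.2911
G1 X6.44 Y10.48 E0.3328
G1 X6.08 Y13.78 E0.3744
G1 X4.48 Y16.68 E0.4159
G1 X1.89 Y18.76 E0.4576
G1 X-1.29 Y19.69 E0.4991
G1 X-4.59 Y19.33 E0.5408
G1 X-7.49 Y17.73 E0.5823
G1 X-9.57 Y15.14 E0.6240
G1 X-10.50 Y11.96 E0.6655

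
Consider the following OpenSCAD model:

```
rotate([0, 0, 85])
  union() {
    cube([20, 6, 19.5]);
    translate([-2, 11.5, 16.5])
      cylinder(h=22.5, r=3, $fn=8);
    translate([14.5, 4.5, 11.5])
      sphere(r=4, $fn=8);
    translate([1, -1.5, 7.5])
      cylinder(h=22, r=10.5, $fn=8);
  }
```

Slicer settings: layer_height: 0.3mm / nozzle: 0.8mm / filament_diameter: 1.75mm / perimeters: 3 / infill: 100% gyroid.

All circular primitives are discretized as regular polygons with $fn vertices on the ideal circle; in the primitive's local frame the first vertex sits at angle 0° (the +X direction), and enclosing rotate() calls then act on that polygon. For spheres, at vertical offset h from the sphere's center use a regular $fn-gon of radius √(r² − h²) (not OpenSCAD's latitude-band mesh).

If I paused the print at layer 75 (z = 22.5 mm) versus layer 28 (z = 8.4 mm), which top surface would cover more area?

Layer 75 (z = 22.5): the cube is not intersected at this z (z outside [0, 19.5]); the cylinder at (-2, 11.5): section is a regular 8-gon, circumradius r=3 (area = (8/2)·3.000²·sin(360°/8) = 25.46 mm²); the sphere at (14.5, 4.5) does not reach this height (|z−center|=11.000 > r=4); the r=10.5 cylinder at (1, -1.5) contributes a regular 8-gon of circumradius 10.5 (area = (8/2)·10.500²·sin(360°/8) = 311.83 mm²); Merging all regions: the 2 present regions are separate (no shared area or edge), so areas and boundary lengths simply add and each stays a separate island — area = 337.29 mm²; (rotated 85° about Z; rotation is an isometry so areas/perimeters/island counts are preserved). So its area = 337.29 mm². Layer 28 (z = 8.4): the cube (footprint 20×6) is included at this height (area 120.00 mm²); the cylinder at (-2, 11.5) is not intersected at this z (z outside [16.5, 39]); the r=4 sphere at (14.5, 4.5) contributes a regular 8-gon of circumradius √(4²−3.1²) = 2.528 (area = (8/2)·2.528²·sin(360°/8) = 18.07 mm²); the cylinder at (1, -1.5): section is a regular 8-gon, circumradius r=10.5 (area = (8/2)·10.500²·sin(360°/8) = 311.83 mm²); Merging all regions: the regions partially overlap — summed areas 449.91 mm² minus the doubly-counted overlap 73.50 mm² gives 376.41 mm² — area = 376.41 mm²; (whole slice rotated 85° about Z — lengths, areas and connectivity unchanged). So its area = 376.41 mm². Layer 28 is larger (376.41 vs 337.29 mm²).

layer 28 (z = 8.4 mm)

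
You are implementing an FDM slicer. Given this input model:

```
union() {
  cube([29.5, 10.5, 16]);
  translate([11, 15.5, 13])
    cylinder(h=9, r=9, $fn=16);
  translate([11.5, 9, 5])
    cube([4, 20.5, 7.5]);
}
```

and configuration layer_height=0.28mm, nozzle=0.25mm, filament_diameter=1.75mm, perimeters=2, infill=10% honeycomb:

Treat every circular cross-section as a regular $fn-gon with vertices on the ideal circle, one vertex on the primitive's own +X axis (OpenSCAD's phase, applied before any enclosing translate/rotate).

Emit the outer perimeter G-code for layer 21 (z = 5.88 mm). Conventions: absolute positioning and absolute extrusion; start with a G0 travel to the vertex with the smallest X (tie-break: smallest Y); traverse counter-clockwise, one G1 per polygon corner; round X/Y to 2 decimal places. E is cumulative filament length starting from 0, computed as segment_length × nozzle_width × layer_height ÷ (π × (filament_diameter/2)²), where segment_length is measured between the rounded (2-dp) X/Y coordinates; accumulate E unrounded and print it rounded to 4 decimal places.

At z = 5.88 mm: the cube (footprint 29.5×10.5) is included at this height; the cylinder at (11, 15.5) is not intersected at this z (z outside [13, 22]); the cube at (11.5, 9) (footprint 4×20.5) is included at this height; Taking the union: the regions partially overlap (shared area 6.00 mm²), so overlapping operands fuse into one piece — 1 connected region. The outline is a single polygon with 8 vertices. Extrusion per mm of travel: 0.25 × 0.28 / (π × 0.875²) = 0.029103. Accumulating E over each segment gives final E = 3.4341.

G0 X0.00 Y0.00 Z5.88
G1 X29.50 Y0.00 E0.8585
G1 X29.50 Y10.50 E1.1641
G1 X15.50 Y10.50 E1.5715
G1 X15.50 Y29.50 E2.1245
G1 X11.50 Y29.50 E2.2409
G1 X11.50 Y10.50 E2.7939
G1 X0.00 Y10.50 E3.1285
G1 X0.00 Y0.00 E3.4341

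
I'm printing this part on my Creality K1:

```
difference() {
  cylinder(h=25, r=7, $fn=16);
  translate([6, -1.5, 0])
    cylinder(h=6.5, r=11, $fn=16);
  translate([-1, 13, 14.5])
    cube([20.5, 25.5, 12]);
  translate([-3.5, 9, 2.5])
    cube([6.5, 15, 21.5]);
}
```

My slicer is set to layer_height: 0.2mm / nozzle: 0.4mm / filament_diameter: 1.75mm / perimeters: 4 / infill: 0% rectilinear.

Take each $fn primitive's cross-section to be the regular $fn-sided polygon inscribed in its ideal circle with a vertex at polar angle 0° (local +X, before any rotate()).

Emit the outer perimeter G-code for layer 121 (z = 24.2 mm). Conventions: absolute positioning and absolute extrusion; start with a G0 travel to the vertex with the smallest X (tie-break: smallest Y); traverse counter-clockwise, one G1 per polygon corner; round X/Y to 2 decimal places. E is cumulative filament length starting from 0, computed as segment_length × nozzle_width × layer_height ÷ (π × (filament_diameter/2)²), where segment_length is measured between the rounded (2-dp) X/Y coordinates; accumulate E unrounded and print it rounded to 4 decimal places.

G0 X-7.00 Y0.00 Z24.20
G1 X-6.47 Y-2.68 E0.0909
G1 X-4.95 Y-4.95 E0.1817
G1 X-2.68 Y-6.47 E0.2726
G1 X0.00 Y-7.00 E0.3635
G1 X2.68 Y-6.47 E0.4543
G1 X4.95 Y-4.95 E0.5452
G1 X6.47 Y-2.68 E0.6360
G1 X7.00 Y0.00 E0.7269
G1 X6.47 Y2.68 E0.8178
G1 X4.95 Y4.95 E0.9086
G1 X2.68 Y6.47 E0.9995
G1 X0.00 Y7.00 E1.0904
G1 X-2.68 Y6.47 E1.1812
G1 X-4.95 Y4.95 E1.2721
G1 X-6.47 Y2.68 E1.3630
G1 X-7.00 Y0.00 E1.4538

At z = 24.2 mm: the r=7 cylinder contributes a regular 16-gon of circumradius 7; the cylinder at (6, -1.5) does not reach this height (z outside [0, 6.5]); the 20.5×25.5 cube at (-1, 13) contributes its full rectangle; the cube at (-3.5, 9) is absent (z outside [2.5, 24]); Taking the first minus the rest: starting from the r=7 cylinder, the 20.5×25.5 cube at (-1, 13) misses the remaining region (no effect) — 1 connected region. The outline is a single polygon with 16 vertices. Extrusion per mm of travel: 0.4 × 0.2 / (π × 0.875²) = 0.033260. Accumulating E over each segment gives final E = 1.4538.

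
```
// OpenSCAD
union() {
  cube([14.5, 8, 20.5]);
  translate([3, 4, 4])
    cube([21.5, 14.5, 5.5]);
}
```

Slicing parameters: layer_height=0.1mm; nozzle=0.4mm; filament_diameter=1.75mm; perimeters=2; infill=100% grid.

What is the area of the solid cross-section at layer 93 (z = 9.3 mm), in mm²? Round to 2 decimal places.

381.75 mm²

At z = 9.3 mm: the 14.5×8 cube contributes its full rectangle (area 116.00 mm²); the 21.5×14.5 cube at (3, 4) contributes its full rectangle (area 311.75 mm²); Taking the union: the regions partially overlap — summed areas 427.75 mm² minus the doubly-counted overlap 46.00 mm² gives 381.75 mm² — area = 381.75 mm². Overall, the cross-section is a single solid region. Net area = 381.75 mm².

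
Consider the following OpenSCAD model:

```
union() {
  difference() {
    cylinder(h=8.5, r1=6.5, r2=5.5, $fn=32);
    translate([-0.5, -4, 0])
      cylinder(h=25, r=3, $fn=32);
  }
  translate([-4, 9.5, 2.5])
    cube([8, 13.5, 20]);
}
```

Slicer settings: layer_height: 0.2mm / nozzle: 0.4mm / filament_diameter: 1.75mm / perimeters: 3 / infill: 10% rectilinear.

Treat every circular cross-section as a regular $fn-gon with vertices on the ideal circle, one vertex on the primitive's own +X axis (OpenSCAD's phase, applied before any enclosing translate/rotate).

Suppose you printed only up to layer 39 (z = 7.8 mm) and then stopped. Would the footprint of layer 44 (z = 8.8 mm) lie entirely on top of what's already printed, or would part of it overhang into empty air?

Compare the two slices. At z = 7.8: the cone: at t=0.918 of its height the radius interpolates to r₁+(r₂−r₁)t = 5.582, giving a regular 32-gon of that circumradius (area = (32/2)·5.582²·sin(360°/32) = 97.27 mm²); the r=3 cylinder at (-0.5, -4) gives a regular 32-gon of circumradius 3 (constant along its height) (area = (32/2)·3.000²·sin(360°/32) = 28.09 mm²); Taking the first minus the rest: starting from the cone (97.27 mm²), the r=3 cylinder at (-0.5, -4) partially overlaps it — only the 21.50 mm² overlap (of its 28.09 mm²) is removed, clipping the outline — area = 75.77 mm²; the cube at (-4, 9.5) (footprint 8×13.5) is included at this height (area 108.00 mm²); Combining (union): the 2 present regions are separate (no shared area or edge), so areas and boundary lengths simply add and each stays a separate island — area = 183.77 mm². At z = 8.8: the cone is absent (z outside [0, 8.5]); the r=3 cylinder at (-0.5, -4) contributes a regular 32-gon of circumradius 3 (area = (32/2)·3.000²·sin(360°/32) = 28.09 mm²); After the difference (first − rest): the first operand is absent here, so nothing remains; the 8×13.5 cube at (-4, 9.5) contributes its full rectangle (area 108.00 mm²); Merging all regions: only the 8×13.5 cube at (-4, 9.5) is present, so the union is just that shape — area = 108.00 mm². Checking containment: the cross-section at z = 8.8 is a subset of the cross-section at z = 7.8.

entirely on top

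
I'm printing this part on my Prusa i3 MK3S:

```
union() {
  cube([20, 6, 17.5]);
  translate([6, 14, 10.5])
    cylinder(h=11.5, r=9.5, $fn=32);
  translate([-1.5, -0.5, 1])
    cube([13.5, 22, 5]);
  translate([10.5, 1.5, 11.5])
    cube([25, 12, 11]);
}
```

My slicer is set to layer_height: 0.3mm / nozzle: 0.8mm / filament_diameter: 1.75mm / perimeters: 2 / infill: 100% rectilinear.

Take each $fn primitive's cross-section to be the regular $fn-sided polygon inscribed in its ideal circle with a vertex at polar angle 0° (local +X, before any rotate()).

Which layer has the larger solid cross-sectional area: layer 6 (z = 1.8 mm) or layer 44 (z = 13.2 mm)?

layer 44 (z = 13.2 mm)

Layer 6 (z = 1.8): the cube (footprint 20×6) is included at this height (area 120.00 mm²); the cylinder at (6, 14) is absent (z outside [10.5, 22]); the cube at (-1.5, -0.5) (footprint 13.5×22) is included at this height (area 297.00 mm²); the cube at (10.5, 1.5) does not reach this height (z outside [11.5, 22.5]); Merging all regions: the regions partially overlap — summed areas 417.00 mm² minus the doubly-counted overlap 72.00 mm² gives 345.00 mm² — area = 345.00 mm². So its area = 345.00 mm². Layer 44 (z = 13.2): the cube (footprint 20×6) is included at this height (area 120.00 mm²); the r=9.5 cylinder at (6, 14) gives a regular 32-gon of circumradius 9.5 (constant along its height) (area = (32/2)·9.500²·sin(360°/32) = 281.71 mm²); the cube at (-1.5, -0.5) is absent (z outside [1, 6]); the cube at (10.5, 1.5) is present — its section is the full 25×12 rectangle (area 300.00 mm²); Merging all regions: the regions partially overlap — summed areas 701.71 mm² minus the doubly-counted overlap 79.73 mm² gives 621.98 mm² — area = 621.98 mm². So its area = 621.98 mm². Layer 44 is larger (621.98 vs 345.00 mm²).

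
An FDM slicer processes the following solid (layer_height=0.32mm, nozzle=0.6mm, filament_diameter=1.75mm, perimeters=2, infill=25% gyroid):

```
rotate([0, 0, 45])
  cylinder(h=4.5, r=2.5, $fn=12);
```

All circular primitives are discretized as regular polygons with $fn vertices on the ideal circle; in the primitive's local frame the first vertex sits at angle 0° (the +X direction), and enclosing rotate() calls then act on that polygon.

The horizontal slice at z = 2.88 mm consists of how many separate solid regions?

1

At z = 2.88 mm: the cylinder: section is a regular 12-gon, circumradius r=2.5; (whole slice rotated 45° about Z — lengths, areas and connectivity unchanged). The result has 1 disconnected region.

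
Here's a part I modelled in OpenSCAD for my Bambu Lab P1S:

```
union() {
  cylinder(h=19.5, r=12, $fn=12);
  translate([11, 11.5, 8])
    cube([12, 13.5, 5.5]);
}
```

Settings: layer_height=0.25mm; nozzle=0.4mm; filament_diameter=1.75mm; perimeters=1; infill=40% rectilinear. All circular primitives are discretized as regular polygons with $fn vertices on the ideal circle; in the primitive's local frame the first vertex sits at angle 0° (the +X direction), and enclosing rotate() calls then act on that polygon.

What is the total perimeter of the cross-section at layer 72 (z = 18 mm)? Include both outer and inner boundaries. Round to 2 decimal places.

At z = 18 mm: the r=12 cylinder contributes a regular 12-gon of circumradius 12 (perimeter = 2·12·12.000·sin(180°/12) = 74.54 mm); the cube at (11, 11.5) does not reach this height (z outside [8, 13.5]); Combining (union): only the r=12 cylinder is present, so the union is just that shape — boundary = 74.54 mm. Overall, the cross-section is a single solid region. Total boundary length (outer) = 74.54 mm.

74.54 mm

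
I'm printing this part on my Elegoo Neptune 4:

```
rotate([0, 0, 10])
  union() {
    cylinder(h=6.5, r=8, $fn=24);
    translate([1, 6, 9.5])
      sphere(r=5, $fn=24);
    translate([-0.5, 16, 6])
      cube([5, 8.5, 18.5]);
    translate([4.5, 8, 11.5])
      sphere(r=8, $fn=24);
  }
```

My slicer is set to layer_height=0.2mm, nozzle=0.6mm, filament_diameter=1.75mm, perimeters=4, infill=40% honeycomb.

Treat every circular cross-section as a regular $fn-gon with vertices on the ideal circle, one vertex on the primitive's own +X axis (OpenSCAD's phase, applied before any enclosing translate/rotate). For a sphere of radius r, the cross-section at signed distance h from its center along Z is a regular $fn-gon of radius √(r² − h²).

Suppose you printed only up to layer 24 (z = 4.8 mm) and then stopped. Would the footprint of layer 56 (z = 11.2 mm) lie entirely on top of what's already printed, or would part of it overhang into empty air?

part overhangs

Compare the two slices. At z = 4.8: the r=8 cylinder gives a regular 24-gon of circumradius 8 (constant along its height) (area = (24/2)·8.000²·sin(360°/24) = 198.77 mm²); the r=5 sphere at (1, 6) contributes a regular 24-gon of circumradius √(5²−4.7²) = 1.706 (area = (24/2)·1.706²·sin(360°/24) = 9.04 mm²); the cube at (-0.5, 16) is not intersected at this z (z outside [6, 24.5]); the r=8 sphere at (4.5, 8) contributes a regular 24-gon of circumradius √(8²−6.7²) = 4.371 (area = (24/2)·4.371²·sin(360°/24) = 59.35 mm²); Combining (union): the regions partially overlap — summed areas 267.16 mm² minus the doubly-counted overlap 25.45 mm² gives 241.71 mm² — area = 241.71 mm²; (rotated 10° about Z; rotation is an isometry so areas/perimeters/island counts are preserved). At z = 11.2: the cylinder does not reach this height (z outside [0, 6.5]); the r=5 sphere at (1, 6) slices to a regular 24-gon of circumradius 4.702 (√(r²−h²) with h=1.7 from center) (area = (24/2)·4.702²·sin(360°/24) = 68.67 mm²); the cube at (-0.5, 16) is present — its section is the full 5×8.5 rectangle (area 42.50 mm²); the r=8 sphere at (4.5, 8) contributes a regular 24-gon of circumradius √(8²−0.3²) = 7.994 (area = (24/2)·7.994²·sin(360°/24) = 198.49 mm²); Taking the union: the regions partially overlap — summed areas 309.66 mm² minus the doubly-counted overlap 64.87 mm² gives 244.79 mm² — area = 244.79 mm²; (whole slice rotated 10° about Z — lengths, areas and connectivity unchanged). Checking containment: at z = 11.2 the cross-section extends beyond the z = 4.8 cross-section by about 136.88 mm².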